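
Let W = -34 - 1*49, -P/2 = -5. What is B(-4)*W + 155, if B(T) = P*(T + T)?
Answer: 6795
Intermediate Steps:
P = 10 (P = -2*(-5) = 10)
W = -83 (W = -34 - 49 = -83)
B(T) = 20*T (B(T) = 10*(T + T) = 10*(2*T) = 20*T)
B(-4)*W + 155 = (20*(-4))*(-83) + 155 = -80*(-83) + 155 = 6640 + 155 = 6795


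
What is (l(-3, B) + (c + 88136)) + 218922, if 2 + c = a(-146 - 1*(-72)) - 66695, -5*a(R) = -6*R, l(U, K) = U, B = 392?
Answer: 1201346/5 ≈ 2.4027e+5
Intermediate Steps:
a(R) = 6*R/5 (a(R) = -(-6)*R/5 = 6*R/5)
c = -333929/5 (c = -2 + (6*(-146 - 1*(-72))/5 - 66695) = -2 + (6*(-146 + 72)/5 - 66695) = -2 + ((6/5)*(-74) - 66695) = -2 + (-444/5 - 66695) = -2 - 333919/5 = -333929/5 ≈ -66786.)
(l(-3, B) + (c + 88136)) + 218922 = (-3 + (-333929/5 + 88136)) + 218922 = (-3 + 106751/5) + 218922 = 106736/5 + 218922 = 1201346/5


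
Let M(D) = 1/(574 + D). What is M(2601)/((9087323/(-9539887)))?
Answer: -1362841/4121750075 ≈ -0.00033065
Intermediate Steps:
M(2601)/((9087323/(-9539887))) = 1/((574 + 2601)*((9087323/(-9539887)))) = 1/(3175*((9087323*(-1/9539887)))) = 1/(3175*(-1298189/1362841)) = (1/3175)*(-1362841/1298189) = -1362841/4121750075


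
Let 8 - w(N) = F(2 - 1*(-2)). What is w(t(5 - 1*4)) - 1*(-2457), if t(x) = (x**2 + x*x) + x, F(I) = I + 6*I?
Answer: 2437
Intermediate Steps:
F(I) = 7*I
t(x) = x + 2*x**2 (t(x) = (x**2 + x**2) + x = 2*x**2 + x = x + 2*x**2)
w(N) = -20 (w(N) = 8 - 7*(2 - 1*(-2)) = 8 - 7*(2 + 2) = 8 - 7*4 = 8 - 1*28 = 8 - 28 = -20)
w(t(5 - 1*4)) - 1*(-2457) = -20 - 1*(-2457) = -20 + 2457 = 2437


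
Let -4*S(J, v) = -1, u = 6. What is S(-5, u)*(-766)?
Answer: -383/2 ≈ -191.50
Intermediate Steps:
S(J, v) = ¼ (S(J, v) = -¼*(-1) = ¼)
S(-5, u)*(-766) = (¼)*(-766) = -383/2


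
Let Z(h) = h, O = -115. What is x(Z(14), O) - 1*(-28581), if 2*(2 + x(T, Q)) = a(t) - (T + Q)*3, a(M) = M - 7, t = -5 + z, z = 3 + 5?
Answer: 57457/2 ≈ 28729.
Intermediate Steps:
z = 8
t = 3 (t = -5 + 8 = 3)
a(M) = -7 + M
x(T, Q) = -4 - 3*Q/2 - 3*T/2 (x(T, Q) = -2 + ((-7 + 3) - (T + Q)*3)/2 = -2 + (-4 - (Q + T)*3)/2 = -2 + (-4 - (3*Q + 3*T))/2 = -2 + (-4 + (-3*Q - 3*T))/2 = -2 + (-4 - 3*Q - 3*T)/2 = -2 + (-2 - 3*Q/2 - 3*T/2) = -4 - 3*Q/2 - 3*T/2)
x(Z(14), O) - 1*(-28581) = (-4 - 3/2*(-115) - 3/2*14) - 1*(-28581) = (-4 + 345/2 - 21) + 28581 = 295/2 + 28581 = 57457/2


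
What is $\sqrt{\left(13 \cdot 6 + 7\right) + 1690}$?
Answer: $5 \sqrt{71} \approx 42.131$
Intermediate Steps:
$\sqrt{\left(13 \cdot 6 + 7\right) + 1690} = \sqrt{\left(78 + 7\right) + 1690} = \sqrt{85 + 1690} = \sqrt{1775} = 5 \sqrt{71}$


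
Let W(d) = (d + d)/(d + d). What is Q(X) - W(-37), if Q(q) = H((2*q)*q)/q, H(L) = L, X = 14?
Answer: 27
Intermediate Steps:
W(d) = 1 (W(d) = (2*d)/((2*d)) = (2*d)*(1/(2*d)) = 1)
Q(q) = 2*q (Q(q) = ((2*q)*q)/q = (2*q²)/q = 2*q)
Q(X) - W(-37) = 2*14 - 1*1 = 28 - 1 = 27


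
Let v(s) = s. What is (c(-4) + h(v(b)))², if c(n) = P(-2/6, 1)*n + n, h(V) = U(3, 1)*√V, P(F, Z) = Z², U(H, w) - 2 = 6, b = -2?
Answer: 64*(1 - I*√2)² ≈ -64.0 - 181.02*I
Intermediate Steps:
U(H, w) = 8 (U(H, w) = 2 + 6 = 8)
h(V) = 8*√V
c(n) = 2*n (c(n) = 1²*n + n = 1*n + n = n + n = 2*n)
(c(-4) + h(v(b)))² = (2*(-4) + 8*√(-2))² = (-8 + 8*(I*√2))² = (-8 + 8*I*√2)²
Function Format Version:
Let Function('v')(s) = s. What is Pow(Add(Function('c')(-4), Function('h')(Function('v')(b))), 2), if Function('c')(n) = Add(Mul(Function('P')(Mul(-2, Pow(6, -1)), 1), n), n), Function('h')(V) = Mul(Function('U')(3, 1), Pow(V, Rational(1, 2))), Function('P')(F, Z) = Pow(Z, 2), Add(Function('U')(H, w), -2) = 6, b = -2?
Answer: Mul(64, Pow(Add(1, Mul(-1, I, Pow(2, Rational(1, 2)))), 2)) ≈ Add(-64.000, Mul(-181.02, I))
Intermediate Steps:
Function('U')(H, w) = 8 (Function('U')(H, w) = Add(2, 6) = 8)
Function('h')(V) = Mul(8, Pow(V, Rational(1, 2)))
Function('c')(n) = Mul(2, n) (Function('c')(n) = Add(Mul(Pow(1, 2), n), n) = Add(Mul(1, n), n) = Add(n, n) = Mul(2, n))
Pow(Add(Function('c')(-4), Function('h')(Function('v')(b))), 2) = Pow(Add(Mul(2, -4), Mul(8, Pow(-2, Rational(1, 2)))), 2) = Pow(Add(-8, Mul(8, Mul(I, Pow(2, Rational(1, 2))))), 2) = Pow(Add(-8, Mul(8, I, Pow(2, Rational(1, 2)))), 2)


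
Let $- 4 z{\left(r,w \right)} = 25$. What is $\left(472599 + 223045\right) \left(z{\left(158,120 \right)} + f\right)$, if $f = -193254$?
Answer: $-134440333351$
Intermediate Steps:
$z{\left(r,w \right)} = - \frac{25}{4}$ ($z{\left(r,w \right)} = \left(- \frac{1}{4}\right) 25 = - \frac{25}{4}$)
$\left(472599 + 223045\right) \left(z{\left(158,120 \right)} + f\right) = \left(472599 + 223045\right) \left(- \frac{25}{4} - 193254\right) = 695644 \left(- \frac{773041}{4}\right) = -134440333351$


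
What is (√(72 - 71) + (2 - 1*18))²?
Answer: 225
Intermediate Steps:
(√(72 - 71) + (2 - 1*18))² = (√1 + (2 - 18))² = (1 - 16)² = (-15)² = 225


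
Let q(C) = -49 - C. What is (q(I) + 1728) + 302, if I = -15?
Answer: 1996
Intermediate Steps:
(q(I) + 1728) + 302 = ((-49 - 1*(-15)) + 1728) + 302 = ((-49 + 15) + 1728) + 302 = (-34 + 1728) + 302 = 1694 + 302 = 1996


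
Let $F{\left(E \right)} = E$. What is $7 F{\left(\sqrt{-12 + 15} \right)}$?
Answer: $7 \sqrt{3} \approx 12.124$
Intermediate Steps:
$7 F{\left(\sqrt{-12 + 15} \right)} = 7 \sqrt{-12 + 15} = 7 \sqrt{3}$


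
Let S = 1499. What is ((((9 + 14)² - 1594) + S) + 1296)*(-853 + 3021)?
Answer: 3750640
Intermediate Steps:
((((9 + 14)² - 1594) + S) + 1296)*(-853 + 3021) = ((((9 + 14)² - 1594) + 1499) + 1296)*(-853 + 3021) = (((23² - 1594) + 1499) + 1296)*2168 = (((529 - 1594) + 1499) + 1296)*2168 = ((-1065 + 1499) + 1296)*2168 = (434 + 1296)*2168 = 1730*2168 = 3750640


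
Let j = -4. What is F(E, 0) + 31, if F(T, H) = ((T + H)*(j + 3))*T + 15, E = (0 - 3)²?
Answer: -35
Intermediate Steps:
E = 9 (E = (-3)² = 9)
F(T, H) = 15 + T*(-H - T) (F(T, H) = ((T + H)*(-4 + 3))*T + 15 = ((H + T)*(-1))*T + 15 = (-H - T)*T + 15 = T*(-H - T) + 15 = 15 + T*(-H - T))
F(E, 0) + 31 = (15 - 1*9² - 1*0*9) + 31 = (15 - 1*81 + 0) + 31 = (15 - 81 + 0) + 31 = -66 + 31 = -35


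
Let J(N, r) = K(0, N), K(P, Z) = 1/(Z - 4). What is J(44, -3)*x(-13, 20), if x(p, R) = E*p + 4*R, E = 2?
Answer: 27/20 ≈ 1.3500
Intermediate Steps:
x(p, R) = 2*p + 4*R
K(P, Z) = 1/(-4 + Z)
J(N, r) = 1/(-4 + N)
J(44, -3)*x(-13, 20) = (2*(-13) + 4*20)/(-4 + 44) = (-26 + 80)/40 = (1/40)*54 = 27/20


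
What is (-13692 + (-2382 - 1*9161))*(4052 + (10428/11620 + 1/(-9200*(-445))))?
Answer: -6950640827470501/67960400 ≈ -1.0227e+8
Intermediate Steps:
(-13692 + (-2382 - 1*9161))*(4052 + (10428/11620 + 1/(-9200*(-445)))) = (-13692 + (-2382 - 9161))*(4052 + (10428*(1/11620) - 1/9200*(-1/445))) = (-13692 - 11543)*(4052 + (2607/2905 + 1/4094000)) = -25235*(4052 + 2134612181/2378614000) = -25235*9640278540181/2378614000 = -6950640827470501/67960400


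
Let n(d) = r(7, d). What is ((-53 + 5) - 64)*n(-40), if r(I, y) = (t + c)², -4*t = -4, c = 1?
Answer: -448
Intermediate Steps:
t = 1 (t = -¼*(-4) = 1)
r(I, y) = 4 (r(I, y) = (1 + 1)² = 2² = 4)
n(d) = 4
((-53 + 5) - 64)*n(-40) = ((-53 + 5) - 64)*4 = (-48 - 64)*4 = -112*4 = -448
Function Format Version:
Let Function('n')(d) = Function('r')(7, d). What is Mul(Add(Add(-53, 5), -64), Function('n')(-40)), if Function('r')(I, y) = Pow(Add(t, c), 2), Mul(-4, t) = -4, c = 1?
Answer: -448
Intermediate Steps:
t = 1 (t = Mul(Rational(-1, 4), -4) = 1)
Function('r')(I, y) = 4 (Function('r')(I, y) = Pow(Add(1, 1), 2) = Pow(2, 2) = 4)
Function('n')(d) = 4
Mul(Add(Add(-53, 5), -64), Function('n')(-40)) = Mul(Add(Add(-53, 5), -64), 4) = Mul(Add(-48, -64), 4) = Mul(-112, 4) = -448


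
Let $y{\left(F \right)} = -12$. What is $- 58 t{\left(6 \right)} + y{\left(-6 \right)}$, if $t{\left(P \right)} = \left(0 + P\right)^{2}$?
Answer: $-2100$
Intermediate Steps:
$t{\left(P \right)} = P^{2}$
$- 58 t{\left(6 \right)} + y{\left(-6 \right)} = - 58 \cdot 6^{2} - 12 = \left(-58\right) 36 - 12 = -2088 - 12 = -2100$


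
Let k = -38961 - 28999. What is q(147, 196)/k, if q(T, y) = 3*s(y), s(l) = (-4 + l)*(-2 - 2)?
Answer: 288/8495 ≈ 0.033902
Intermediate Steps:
s(l) = 16 - 4*l (s(l) = (-4 + l)*(-4) = 16 - 4*l)
k = -67960
q(T, y) = 48 - 12*y (q(T, y) = 3*(16 - 4*y) = 48 - 12*y)
q(147, 196)/k = (48 - 12*196)/(-67960) = (48 - 2352)*(-1/67960) = -2304*(-1/67960) = 288/8495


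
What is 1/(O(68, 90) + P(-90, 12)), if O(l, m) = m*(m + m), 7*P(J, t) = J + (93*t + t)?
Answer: 7/114438 ≈ 6.1168e-5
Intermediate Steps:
P(J, t) = J/7 + 94*t/7 (P(J, t) = (J + (93*t + t))/7 = (J + 94*t)/7 = J/7 + 94*t/7)
O(l, m) = 2*m**2 (O(l, m) = m*(2*m) = 2*m**2)
1/(O(68, 90) + P(-90, 12)) = 1/(2*90**2 + ((1/7)*(-90) + (94/7)*12)) = 1/(2*8100 + (-90/7 + 1128/7)) = 1/(16200 + 1038/7) = 1/(114438/7) = 7/114438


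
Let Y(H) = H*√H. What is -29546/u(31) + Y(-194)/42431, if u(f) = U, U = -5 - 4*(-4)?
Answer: -2686 - 194*I*√194/42431 ≈ -2686.0 - 0.063682*I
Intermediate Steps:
Y(H) = H^(3/2)
U = 11 (U = -5 + 16 = 11)
u(f) = 11
-29546/u(31) + Y(-194)/42431 = -29546/11 + (-194)^(3/2)/42431 = -29546*1/11 - 194*I*√194*(1/42431) = -2686 - 194*I*√194/42431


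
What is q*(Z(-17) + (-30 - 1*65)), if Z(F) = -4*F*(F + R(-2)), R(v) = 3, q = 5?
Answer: -5235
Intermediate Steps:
Z(F) = -4*F*(3 + F) (Z(F) = -4*F*(F + 3) = -4*F*(3 + F))
q*(Z(-17) + (-30 - 1*65)) = 5*(-4*(-17)*(3 - 17) + (-30 - 1*65)) = 5*(-4*(-17)*(-14) + (-30 - 65)) = 5*(-952 - 95) = 5*(-1047) = -5235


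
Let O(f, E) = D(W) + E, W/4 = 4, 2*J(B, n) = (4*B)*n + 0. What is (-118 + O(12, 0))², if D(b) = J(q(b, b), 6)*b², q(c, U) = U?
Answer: 2404333156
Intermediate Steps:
J(B, n) = 2*B*n (J(B, n) = ((4*B)*n + 0)/2 = (4*B*n + 0)/2 = (4*B*n)/2 = 2*B*n)
W = 16 (W = 4*4 = 16)
D(b) = 12*b³ (D(b) = (2*b*6)*b² = (12*b)*b² = 12*b³)
O(f, E) = 49152 + E (O(f, E) = 12*16³ + E = 12*4096 + E = 49152 + E)
(-118 + O(12, 0))² = (-118 + (49152 + 0))² = (-118 + 49152)² = 49034² = 2404333156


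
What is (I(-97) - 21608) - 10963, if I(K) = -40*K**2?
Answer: -408931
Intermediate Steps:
(I(-97) - 21608) - 10963 = (-40*(-97)**2 - 21608) - 10963 = (-40*9409 - 21608) - 10963 = (-376360 - 21608) - 10963 = -397968 - 10963 = -408931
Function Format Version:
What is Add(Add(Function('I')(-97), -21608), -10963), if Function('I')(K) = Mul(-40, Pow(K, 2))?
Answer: -408931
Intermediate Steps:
Add(Add(Function('I')(-97), -21608), -10963) = Add(Add(Mul(-40, Pow(-97, 2)), -21608), -10963) = Add(Add(Mul(-40, 9409), -21608), -10963) = Add(Add(-376360, -21608), -10963) = Add(-397968, -10963) = -408931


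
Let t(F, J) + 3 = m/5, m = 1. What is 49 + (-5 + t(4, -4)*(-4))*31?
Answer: 1206/5 ≈ 241.20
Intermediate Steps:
t(F, J) = -14/5 (t(F, J) = -3 + 1/5 = -14/5)
49 + (-5 + t(4, -4)*(-4))*31 = 49 + (-5 - 14/5*(-4))*31 = 49 + (-5 + 56/5)*31 = 49 + (31/5)*31 = 49 + 961/5 = 1206/5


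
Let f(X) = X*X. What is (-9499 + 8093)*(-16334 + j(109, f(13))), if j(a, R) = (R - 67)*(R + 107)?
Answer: -16616108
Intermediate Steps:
f(X) = X**2
j(a, R) = (-67 + R)*(107 + R)
(-9499 + 8093)*(-16334 + j(109, f(13))) = (-9499 + 8093)*(-16334 + (-7169 + (13**2)**2 + 40*13**2)) = -1406*(-16334 + (-7169 + 169**2 + 40*169)) = -1406*(-16334 + (-7169 + 28561 + 6760)) = -1406*(-16334 + 28152) = -1406*11818 = -16616108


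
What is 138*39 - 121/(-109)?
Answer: 586759/109 ≈ 5383.1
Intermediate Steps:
138*39 - 121/(-109) = 5382 - 121*(-1/109) = 5382 + 121/109 = 586759/109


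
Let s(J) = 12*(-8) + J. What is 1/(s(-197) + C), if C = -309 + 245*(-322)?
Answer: -1/79492 ≈ -1.2580e-5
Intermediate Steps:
C = -79199 (C = -309 - 78890 = -79199)
s(J) = -96 + J
1/(s(-197) + C) = 1/((-96 - 197) - 79199) = 1/(-293 - 79199) = 1/(-79492) = -1/79492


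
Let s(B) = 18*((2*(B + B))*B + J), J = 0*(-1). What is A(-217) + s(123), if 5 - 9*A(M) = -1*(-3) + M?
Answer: 3267937/3 ≈ 1.0893e+6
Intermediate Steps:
J = 0
A(M) = 2/9 - M/9 (A(M) = 5/9 - (-1*(-3) + M)/9 = 5/9 - (3 + M)/9 = 5/9 + (-⅓ - M/9) = 2/9 - M/9)
s(B) = 72*B² (s(B) = 18*((2*(B + B))*B + 0) = 18*((2*(2*B))*B + 0) = 18*((4*B)*B + 0) = 18*(4*B² + 0) = 18*(4*B²) = 72*B²)
A(-217) + s(123) = (2/9 - ⅑*(-217)) + 72*123² = (2/9 + 217/9) + 72*15129 = 73/3 + 1089288 = 3267937/3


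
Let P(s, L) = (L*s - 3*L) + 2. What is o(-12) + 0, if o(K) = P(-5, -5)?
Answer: 42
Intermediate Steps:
P(s, L) = 2 - 3*L + L*s (P(s, L) = (-3*L + L*s) + 2 = 2 - 3*L + L*s)
o(K) = 42 (o(K) = 2 - 3*(-5) - 5*(-5) = 2 + 15 + 25 = 42)
o(-12) + 0 = 42 + 0 = 42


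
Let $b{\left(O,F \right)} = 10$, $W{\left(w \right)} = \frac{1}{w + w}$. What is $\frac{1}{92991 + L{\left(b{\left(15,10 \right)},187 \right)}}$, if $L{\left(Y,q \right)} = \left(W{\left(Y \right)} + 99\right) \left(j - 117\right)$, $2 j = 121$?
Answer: $\frac{40}{3495787} \approx 1.1442 \cdot 10^{-5}$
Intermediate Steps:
$W{\left(w \right)} = \frac{1}{2 w}$
$j = \frac{121}{2}$ ($j = \frac{1}{2} \cdot 121 = \frac{121}{2} \approx 60.5$)
$L{\left(Y,q \right)} = - \frac{11187}{2} - \frac{113}{4 Y}$ ($L{\left(Y,q \right)} = \left(\frac{1}{2 Y} + 99\right) \left(\frac{121}{2} - 117\right) = \left(99 + \frac{1}{2 Y}\right) \left(- \frac{113}{2}\right) = - \frac{11187}{2} - \frac{113}{4 Y}$)
$\frac{1}{92991 + L{\left(b{\left(15,10 \right)},187 \right)}} = \frac{1}{92991 + \frac{113 \left(-1 - 1980\right)}{4 \cdot 10}} = \frac{1}{92991 + \frac{113}{4} \cdot \frac{1}{10} \left(-1 - 1980\right)} = \frac{1}{92991 + \frac{113}{4} \cdot \frac{1}{10} \left(-1981\right)} = \frac{1}{92991 - \frac{223853}{40}} = \frac{1}{\frac{3495787}{40}} = \frac{40}{3495787}$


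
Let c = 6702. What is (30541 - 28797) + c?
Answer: 8446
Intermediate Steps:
(30541 - 28797) + c = (30541 - 28797) + 6702 = 1744 + 6702 = 8446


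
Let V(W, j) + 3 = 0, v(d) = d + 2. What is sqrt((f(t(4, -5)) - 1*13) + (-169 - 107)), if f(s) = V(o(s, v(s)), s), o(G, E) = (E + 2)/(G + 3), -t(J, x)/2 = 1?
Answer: 2*I*sqrt(73) ≈ 17.088*I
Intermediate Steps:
v(d) = 2 + d
t(J, x) = -2 (t(J, x) = -2*1 = -2)
o(G, E) = (2 + E)/(3 + G)
V(W, j) = -3 (V(W, j) = -3 + 0 = -3)
f(s) = -3
sqrt((f(t(4, -5)) - 1*13) + (-169 - 107)) = sqrt((-3 - 1*13) + (-169 - 107)) = sqrt((-3 - 13) - 276) = sqrt(-16 - 276) = sqrt(-292) = 2*I*sqrt(73)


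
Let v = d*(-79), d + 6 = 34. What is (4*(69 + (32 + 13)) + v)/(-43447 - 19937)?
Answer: 439/15846 ≈ 0.027704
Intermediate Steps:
d = 28 (d = -6 + 34 = 28)
v = -2212 (v = 28*(-79) = -2212)
(4*(69 + (32 + 13)) + v)/(-43447 - 19937) = (4*(69 + (32 + 13)) - 2212)/(-43447 - 19937) = (4*(69 + 45) - 2212)/(-63384) = (4*114 - 2212)*(-1/63384) = (456 - 2212)*(-1/63384) = -1756*(-1/63384) = 439/15846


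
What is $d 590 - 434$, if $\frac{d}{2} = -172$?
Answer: $-203394$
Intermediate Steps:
$d = -344$ ($d = 2 \left(-172\right) = -344$)
$d 590 - 434 = \left(-344\right) 590 - 434 = -202960 - 434 = -203394$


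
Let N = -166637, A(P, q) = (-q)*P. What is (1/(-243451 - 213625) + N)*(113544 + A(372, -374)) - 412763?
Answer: -4811286740967631/114269 ≈ -4.2105e+10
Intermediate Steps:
A(P, q) = -P*q
(1/(-243451 - 213625) + N)*(113544 + A(372, -374)) - 412763 = (1/(-243451 - 213625) - 166637)*(113544 - 1*372*(-374)) - 412763 = (1/(-457076) - 166637)*(113544 + 139128) - 412763 = (-1/457076 - 166637)*252672 - 412763 = -76165773413/457076*252672 - 412763 = -4811239574952384/114269 - 412763 = -4811286740967631/114269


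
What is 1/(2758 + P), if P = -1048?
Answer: 1/1710 ≈ 0.00058480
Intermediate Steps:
1/(2758 + P) = 1/(2758 - 1048) = 1/1710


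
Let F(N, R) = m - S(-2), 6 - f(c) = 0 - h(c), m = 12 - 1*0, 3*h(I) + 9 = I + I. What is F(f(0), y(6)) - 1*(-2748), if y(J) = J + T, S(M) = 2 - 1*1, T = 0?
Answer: 2759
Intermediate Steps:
h(I) = -3 + 2*I/3 (h(I) = -3 + (I + I)/3 = -3 + (2*I)/3 = -3 + 2*I/3)
m = 12 (m = 12 + 0 = 12)
S(M) = 1 (S(M) = 2 - 1 = 1)
f(c) = 3 + 2*c/3 (f(c) = 6 - (0 - (-3 + 2*c/3)) = 6 - (0 + (3 - 2*c/3)) = 6 - (3 - 2*c/3) = 6 + (-3 + 2*c/3) = 3 + 2*c/3)
y(J) = J (y(J) = J + 0 = J)
F(N, R) = 11 (F(N, R) = 12 - 1*1 = 12 - 1 = 11)
F(f(0), y(6)) - 1*(-2748) = 11 - 1*(-2748) = 11 + 2748 = 2759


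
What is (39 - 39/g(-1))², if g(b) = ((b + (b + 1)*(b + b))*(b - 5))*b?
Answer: 8281/4 ≈ 2070.3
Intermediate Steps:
g(b) = b*(-5 + b)*(b + 2*b*(1 + b)) (g(b) = ((b + (1 + b)*(2*b))*(-5 + b))*b = ((b + 2*b*(1 + b))*(-5 + b))*b = ((-5 + b)*(b + 2*b*(1 + b)))*b = b*(-5 + b)*(b + 2*b*(1 + b)))
(39 - 39/g(-1))² = (39 - 39/(-15 - 7*(-1) + 2*(-1)²))² = (39 - 39/(-15 + 7 + 2*1))² = (39 - 39/(-15 + 7 + 2))² = (39 - 39/(1*(-6)))² = (39 - 39/(-6))² = (39 - 39*(-⅙))² = (39 + 13/2)² = (91/2)² = 8281/4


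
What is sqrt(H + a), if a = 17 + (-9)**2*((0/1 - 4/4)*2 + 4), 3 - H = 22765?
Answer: I*sqrt(22583) ≈ 150.28*I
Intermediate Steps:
H = -22762 (H = 3 - 1*22765 = 3 - 22765 = -22762)
a = 179 (a = 17 + 81*((0*1 - 4*1/4)*2 + 4) = 17 + 81*((0 - 1)*2 + 4) = 17 + 81*(-1*2 + 4) = 17 + 81*(-2 + 4) = 17 + 81*2 = 17 + 162 = 179)
sqrt(H + a) = sqrt(-22762 + 179) = sqrt(-22583) = I*sqrt(22583)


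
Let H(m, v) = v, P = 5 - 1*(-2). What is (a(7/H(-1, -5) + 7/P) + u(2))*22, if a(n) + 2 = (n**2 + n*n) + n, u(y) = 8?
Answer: 3256/25 ≈ 130.24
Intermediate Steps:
P = 7 (P = 5 + 2 = 7)
a(n) = -2 + n + 2*n**2 (a(n) = -2 + ((n**2 + n*n) + n) = -2 + ((n**2 + n**2) + n) = -2 + (2*n**2 + n) = -2 + (n + 2*n**2) = -2 + n + 2*n**2)
(a(7/H(-1, -5) + 7/P) + u(2))*22 = ((-2 + (7/(-5) + 7/7) + 2*(7/(-5) + 7/7)**2) + 8)*22 = ((-2 + (7*(-1/5) + 7*(1/7)) + 2*(7*(-1/5) + 7*(1/7))**2) + 8)*22 = ((-2 + (-7/5 + 1) + 2*(-7/5 + 1)**2) + 8)*22 = ((-2 - 2/5 + 2*(-2/5)**2) + 8)*22 = ((-2 - 2/5 + 2*(4/25)) + 8)*22 = ((-2 - 2/5 + 8/25) + 8)*22 = (-52/25 + 8)*22 = (148/25)*22 = 3256/25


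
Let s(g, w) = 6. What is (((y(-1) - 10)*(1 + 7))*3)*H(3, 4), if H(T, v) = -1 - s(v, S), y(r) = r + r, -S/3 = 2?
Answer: 2016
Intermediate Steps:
S = -6 (S = -3*2 = -6)
y(r) = 2*r
H(T, v) = -7 (H(T, v) = -1 - 1*6 = -1 - 6 = -7)
(((y(-1) - 10)*(1 + 7))*3)*H(3, 4) = (((2*(-1) - 10)*(1 + 7))*3)*(-7) = (((-2 - 10)*8)*3)*(-7) = (-12*8*3)*(-7) = -96*3*(-7) = -288*(-7) = 2016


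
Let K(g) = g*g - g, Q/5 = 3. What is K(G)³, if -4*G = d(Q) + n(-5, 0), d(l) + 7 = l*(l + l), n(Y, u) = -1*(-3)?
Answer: 126317099109375/64 ≈ 1.9737e+12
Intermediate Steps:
n(Y, u) = 3
Q = 15 (Q = 5*3 = 15)
d(l) = -7 + 2*l² (d(l) = -7 + l*(l + l) = -7 + l*(2*l) = -7 + 2*l²)
G = -223/2 (G = -((-7 + 2*15²) + 3)/4 = -((-7 + 2*225) + 3)/4 = -((-7 + 450) + 3)/4 = -(443 + 3)/4 = -¼*446 = -223/2 ≈ -111.50)
K(g) = g² - g
K(G)³ = (-223*(-1 - 223/2)/2)³ = (-223/2*(-225/2))³ = (50175/4)³ = 126317099109375/64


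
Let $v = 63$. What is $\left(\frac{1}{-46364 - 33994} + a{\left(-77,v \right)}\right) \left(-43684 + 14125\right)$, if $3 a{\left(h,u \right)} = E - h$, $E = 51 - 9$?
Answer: $- \frac{532318011}{454} \approx -1.1725 \cdot 10^{6}$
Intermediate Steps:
$E = 42$
$a{\left(h,u \right)} = 14 - \frac{h}{3}$ ($a{\left(h,u \right)} = \frac{42 - h}{3} = 14 - \frac{h}{3}$)
$\left(\frac{1}{-46364 - 33994} + a{\left(-77,v \right)}\right) \left(-43684 + 14125\right) = \left(\frac{1}{-46364 - 33994} + \left(14 - - \frac{77}{3}\right)\right) \left(-43684 + 14125\right) = \left(\frac{1}{-80358} + \left(14 + \frac{77}{3}\right)\right) \left(-29559\right) = \left(- \frac{1}{80358} + \frac{119}{3}\right) \left(-29559\right) = \frac{1062511}{26786} \left(-29559\right) = - \frac{532318011}{454}$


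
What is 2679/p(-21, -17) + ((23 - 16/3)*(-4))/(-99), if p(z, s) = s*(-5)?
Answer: 813683/25245 ≈ 32.231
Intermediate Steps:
p(z, s) = -5*s
2679/p(-21, -17) + ((23 - 16/3)*(-4))/(-99) = 2679/((-5*(-17))) + ((23 - 16/3)*(-4))/(-99) = 2679/85 + ((23 - 16*⅓)*(-4))*(-1/99) = 2679*(1/85) + ((23 - 16/3)*(-4))*(-1/99) = 2679/85 + ((53/3)*(-4))*(-1/99) = 2679/85 - 212/3*(-1/99) = 2679/85 + 212/297 = 813683/25245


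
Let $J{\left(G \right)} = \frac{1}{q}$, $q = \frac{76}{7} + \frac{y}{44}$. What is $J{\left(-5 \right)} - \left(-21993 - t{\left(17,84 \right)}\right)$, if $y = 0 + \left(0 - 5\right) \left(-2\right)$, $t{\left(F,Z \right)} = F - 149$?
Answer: $\frac{37316881}{1707} \approx 21861.0$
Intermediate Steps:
$t{\left(F,Z \right)} = -149 + F$
$y = 10$ ($y = 0 - -10 = 0 + 10 = 10$)
$q = \frac{1707}{154}$ ($q = \frac{76}{7} + \frac{10}{44} = 76 \cdot \frac{1}{7} + 10 \cdot \frac{1}{44} = \frac{76}{7} + \frac{5}{22} = \frac{1707}{154} \approx 11.084$)
$J{\left(G \right)} = \frac{154}{1707}$ ($J{\left(G \right)} = \frac{1}{\frac{1707}{154}} = \frac{154}{1707}$)
$J{\left(-5 \right)} - \left(-21993 - t{\left(17,84 \right)}\right) = \frac{154}{1707} - \left(-21993 - \left(-149 + 17\right)\right) = \frac{154}{1707} - \left(-21993 - -132\right) = \frac{154}{1707} - \left(-21993 + 132\right) = \frac{154}{1707} - -21861 = \frac{154}{1707} + 21861 = \frac{37316881}{1707}$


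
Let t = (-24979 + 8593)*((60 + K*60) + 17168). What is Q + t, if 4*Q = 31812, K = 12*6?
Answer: -353077575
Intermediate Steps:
K = 72
Q = 7953 (Q = (¼)*31812 = 7953)
t = -353085528 (t = (-24979 + 8593)*((60 + 72*60) + 17168) = -16386*((60 + 4320) + 17168) = -16386*(4380 + 17168) = -16386*21548 = -353085528)
Q + t = 7953 - 353085528 = -353077575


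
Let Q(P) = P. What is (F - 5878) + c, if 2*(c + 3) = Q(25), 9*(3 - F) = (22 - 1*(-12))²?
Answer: -107891/18 ≈ -5993.9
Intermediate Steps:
F = -1129/9 (F = 3 - (22 - 1*(-12))²/9 = 3 - (22 + 12)²/9 = 3 - ⅑*34² = 3 - ⅑*1156 = 3 - 1156/9 = -1129/9 ≈ -125.44)
c = 19/2 (c = -3 + (½)*25 = -3 + 25/2 = 19/2 ≈ 9.5000)
(F - 5878) + c = (-1129/9 - 5878) + 19/2 = -54031/9 + 19/2 = -107891/18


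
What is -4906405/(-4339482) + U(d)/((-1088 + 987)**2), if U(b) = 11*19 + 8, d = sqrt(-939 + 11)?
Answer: 7284557857/6323865126 ≈ 1.1519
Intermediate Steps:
d = 4*I*sqrt(58) (d = sqrt(-928) = 4*I*sqrt(58) ≈ 30.463*I)
U(b) = 217 (U(b) = 209 + 8 = 217)
-4906405/(-4339482) + U(d)/((-1088 + 987)**2) = -4906405/(-4339482) + 217/((-1088 + 987)**2) = -4906405*(-1/4339482) + 217/((-101)**2) = 700915/619926 + 217/10201 = 7284557857/6323865126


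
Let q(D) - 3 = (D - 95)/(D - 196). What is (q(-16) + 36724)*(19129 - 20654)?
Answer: -11874008375/212 ≈ -5.6009e+7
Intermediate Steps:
q(D) = 3 + (-95 + D)/(-196 + D) (q(D) = 3 + (D - 95)/(D - 196) = 3 + (-95 + D)/(-196 + D))
(q(-16) + 36724)*(19129 - 20654) = ((-683 + 4*(-16))/(-196 - 16) + 36724)*(19129 - 20654) = ((-683 - 64)/(-212) + 36724)*(-1525) = (-1/212*(-747) + 36724)*(-1525) = (747/212 + 36724)*(-1525) = (7786235/212)*(-1525) = -11874008375/212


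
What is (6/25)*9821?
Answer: 58926/25 ≈ 2357.0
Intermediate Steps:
(6/25)*9821 = 58926/25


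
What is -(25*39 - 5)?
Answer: -970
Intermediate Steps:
-(25*39 - 5) = -(975 - 5) = -1*970 = -970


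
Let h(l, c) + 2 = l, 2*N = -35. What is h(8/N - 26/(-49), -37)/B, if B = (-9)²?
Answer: -472/19845 ≈ -0.023784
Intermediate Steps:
N = -35/2 (N = (½)*(-35) = -35/2 ≈ -17.500)
h(l, c) = -2 + l
B = 81
h(8/N - 26/(-49), -37)/B = (-2 + (8/(-35/2) - 26/(-49)))/81 = (-2 + (8*(-2/35) - 26*(-1/49)))*(1/81) = (-2 + (-16/35 + 26/49))*(1/81) = (-2 + 18/245)*(1/81) = -472/245*1/81 = -472/19845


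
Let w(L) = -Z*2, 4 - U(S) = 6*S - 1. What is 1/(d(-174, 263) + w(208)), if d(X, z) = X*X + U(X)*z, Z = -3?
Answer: 1/306169 ≈ 3.2662e-6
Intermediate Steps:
U(S) = 5 - 6*S (U(S) = 4 - (6*S - 1) = 4 - (-1 + 6*S) = 4 + (1 - 6*S) = 5 - 6*S)
w(L) = 6 (w(L) = -1*(-3)*2 = 3*2 = 6)
d(X, z) = X**2 + z*(5 - 6*X) (d(X, z) = X*X + (5 - 6*X)*z = X**2 + z*(5 - 6*X))
1/(d(-174, 263) + w(208)) = 1/(((-174)**2 - 1*263*(-5 + 6*(-174))) + 6) = 1/((30276 - 1*263*(-5 - 1044)) + 6) = 1/((30276 - 1*263*(-1049)) + 6) = 1/((30276 + 275887) + 6) = 1/(306163 + 6) = 1/306169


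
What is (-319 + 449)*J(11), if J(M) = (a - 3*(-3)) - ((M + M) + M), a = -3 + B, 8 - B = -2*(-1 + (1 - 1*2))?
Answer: -2990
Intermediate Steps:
B = 4 (B = 8 - (-2)*(-1 + (1 - 1*2)) = 8 - (-2)*(-1 + (1 - 2)) = 8 - (-2)*(-1 - 1) = 8 - (-2)*(-2) = 8 - 1*4 = 8 - 4 = 4)
a = 1 (a = -3 + 4 = 1)
J(M) = 10 - 3*M (J(M) = (1 - 3*(-3)) - ((M + M) + M) = (1 + 9) - (2*M + M) = 10 - 3*M)
(-319 + 449)*J(11) = (-319 + 449)*(10 - 3*11) = 130*(10 - 33) = 130*(-23) = -2990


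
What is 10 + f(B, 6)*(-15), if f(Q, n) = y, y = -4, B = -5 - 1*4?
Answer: 70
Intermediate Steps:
B = -9 (B = -5 - 4 = -9)
f(Q, n) = -4
10 + f(B, 6)*(-15) = 10 - 4*(-15) = 10 + 60 = 70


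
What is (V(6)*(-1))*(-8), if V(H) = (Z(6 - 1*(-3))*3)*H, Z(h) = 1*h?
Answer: 1296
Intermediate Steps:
Z(h) = h
V(H) = 27*H (V(H) = ((6 - 1*(-3))*3)*H = ((6 + 3)*3)*H = (9*3)*H = 27*H)
(V(6)*(-1))*(-8) = ((27*6)*(-1))*(-8) = (162*(-1))*(-8) = -162*(-8) = 1296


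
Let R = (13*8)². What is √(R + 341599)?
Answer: √352415 ≈ 593.65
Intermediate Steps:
R = 10816 (R = 104² = 10816)
√(R + 341599) = √(10816 + 341599) = √352415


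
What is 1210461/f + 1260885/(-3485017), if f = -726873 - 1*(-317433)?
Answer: -1578244639079/475635120160 ≈ -3.3182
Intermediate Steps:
f = -409440 (f = -726873 + 317433 = -409440)
1210461/f + 1260885/(-3485017) = 1210461/(-409440) + 1260885/(-3485017) = 1210461*(-1/409440) + 1260885*(-1/3485017) = -403487/136480 - 1260885/3485017 = -1578244639079/475635120160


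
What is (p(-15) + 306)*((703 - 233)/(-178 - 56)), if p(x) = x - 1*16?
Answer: -64625/117 ≈ -552.35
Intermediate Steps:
p(x) = -16 + x (p(x) = x - 16 = -16 + x)
(p(-15) + 306)*((703 - 233)/(-178 - 56)) = ((-16 - 15) + 306)*((703 - 233)/(-178 - 56)) = (-31 + 306)*(470/(-234)) = 275*(470*(-1/234)) = 275*(-235/117) = -64625/117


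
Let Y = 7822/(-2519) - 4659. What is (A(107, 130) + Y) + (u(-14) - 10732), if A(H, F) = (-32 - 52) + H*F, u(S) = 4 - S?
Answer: -3904715/2519 ≈ -1550.1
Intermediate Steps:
A(H, F) = -84 + F*H
Y = -11743843/2519 (Y = 7822*(-1/2519) - 4659 = -7822/2519 - 4659 = -11743843/2519 ≈ -4662.1)
(A(107, 130) + Y) + (u(-14) - 10732) = ((-84 + 130*107) - 11743843/2519) + ((4 - 1*(-14)) - 10732) = ((-84 + 13910) - 11743843/2519) + ((4 + 14) - 10732) = (13826 - 11743843/2519) + (18 - 10732) = 23083851/2519 - 10714 = -3904715/2519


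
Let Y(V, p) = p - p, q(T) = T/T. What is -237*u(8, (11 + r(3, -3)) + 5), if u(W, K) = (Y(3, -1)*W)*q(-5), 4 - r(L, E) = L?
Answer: 0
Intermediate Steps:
q(T) = 1
r(L, E) = 4 - L
Y(V, p) = 0
u(W, K) = 0 (u(W, K) = (0*W)*1 = 0*1 = 0)
-237*u(8, (11 + r(3, -3)) + 5) = -237*0 = 0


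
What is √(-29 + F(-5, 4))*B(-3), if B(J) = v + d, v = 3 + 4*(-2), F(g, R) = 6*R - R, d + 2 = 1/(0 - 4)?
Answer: -87*I/4 ≈ -21.75*I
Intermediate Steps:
d = -9/4 (d = -2 + 1/(0 - 4) = -2 + 1/(-4) = -2 - ¼ = -9/4 ≈ -2.2500)
F(g, R) = 5*R
v = -5 (v = 3 - 8 = -5)
B(J) = -29/4 (B(J) = -5 - 9/4 = -29/4)
√(-29 + F(-5, 4))*B(-3) = √(-29 + 5*4)*(-29/4) = √(-29 + 20)*(-29/4) = √(-9)*(-29/4) = (3*I)*(-29/4) = -87*I/4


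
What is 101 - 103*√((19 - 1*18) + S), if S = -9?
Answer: 101 - 206*I*√2 ≈ 101.0 - 291.33*I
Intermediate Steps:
101 - 103*√((19 - 1*18) + S) = 101 - 103*√((19 - 1*18) - 9) = 101 - 103*√((19 - 18) - 9) = 101 - 103*√(1 - 9) = 101 - 206*I*√2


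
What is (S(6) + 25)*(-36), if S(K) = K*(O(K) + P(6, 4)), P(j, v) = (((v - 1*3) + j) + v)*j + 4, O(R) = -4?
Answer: -15156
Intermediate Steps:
P(j, v) = 4 + j*(-3 + j + 2*v) (P(j, v) = (((v - 3) + j) + v)*j + 4 = (((-3 + v) + j) + v)*j + 4 = ((-3 + j + v) + v)*j + 4 = (-3 + j + 2*v)*j + 4 = j*(-3 + j + 2*v) + 4 = 4 + j*(-3 + j + 2*v))
S(K) = 66*K (S(K) = K*(-4 + (4 + 6² - 3*6 + 2*6*4)) = K*(-4 + (4 + 36 - 18 + 48)) = K*(-4 + 70) = K*66 = 66*K)
(S(6) + 25)*(-36) = (66*6 + 25)*(-36) = (396 + 25)*(-36) = 421*(-36) = -15156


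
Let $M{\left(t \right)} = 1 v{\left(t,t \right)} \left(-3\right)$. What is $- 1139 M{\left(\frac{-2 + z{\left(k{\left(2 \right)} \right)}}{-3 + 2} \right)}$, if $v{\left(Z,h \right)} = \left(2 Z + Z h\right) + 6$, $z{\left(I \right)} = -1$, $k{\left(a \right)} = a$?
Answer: $71757$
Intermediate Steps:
$v{\left(Z,h \right)} = 6 + 2 Z + Z h$
$M{\left(t \right)} = -18 - 6 t - 3 t^{2}$ ($M{\left(t \right)} = 1 \left(6 + 2 t + t t\right) \left(-3\right) = 1 \left(6 + 2 t + t^{2}\right) \left(-3\right) = 1 \left(6 + t^{2} + 2 t\right) \left(-3\right) = \left(6 + t^{2} + 2 t\right) \left(-3\right) = -18 - 6 t - 3 t^{2}$)
$- 1139 M{\left(\frac{-2 + z{\left(k{\left(2 \right)} \right)}}{-3 + 2} \right)} = - 1139 \left(-18 - 6 \frac{-2 - 1}{-3 + 2} - 3 \left(\frac{-2 - 1}{-3 + 2}\right)^{2}\right) = - 1139 \left(-18 - 6 \left(- \frac{3}{-1}\right) - 3 \left(- \frac{3}{-1}\right)^{2}\right) = - 1139 \left(-18 - 6 \left(\left(-3\right) \left(-1\right)\right) - 3 \left(\left(-3\right) \left(-1\right)\right)^{2}\right) = - 1139 \left(-18 - 18 - 3 \cdot 3^{2}\right) = - 1139 \left(-18 - 18 - 27\right) = \left(-1139\right) \left(-63\right) = 71757$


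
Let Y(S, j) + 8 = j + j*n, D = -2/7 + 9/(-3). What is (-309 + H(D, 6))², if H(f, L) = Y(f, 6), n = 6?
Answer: 75625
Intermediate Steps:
D = -23/7 (D = -2*⅐ + 9*(-⅓) = -2/7 - 3 = -23/7 ≈ -3.2857)
Y(S, j) = -8 + 7*j (Y(S, j) = -8 + (j + j*6) = -8 + (j + 6*j) = -8 + 7*j)
H(f, L) = 34 (H(f, L) = -8 + 7*6 = -8 + 42 = 34)
(-309 + H(D, 6))² = (-309 + 34)² = (-275)² = 75625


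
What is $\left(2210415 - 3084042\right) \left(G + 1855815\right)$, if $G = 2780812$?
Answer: $-4050682536129$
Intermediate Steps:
$\left(2210415 - 3084042\right) \left(G + 1855815\right) = \left(2210415 - 3084042\right) \left(2780812 + 1855815\right) = \left(-873627\right) 4636627 = -4050682536129$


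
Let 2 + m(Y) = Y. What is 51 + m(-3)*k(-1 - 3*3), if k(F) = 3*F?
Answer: 201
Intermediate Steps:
m(Y) = -2 + Y
51 + m(-3)*k(-1 - 3*3) = 51 + (-2 - 3)*(3*(-1 - 3*3)) = 51 - 15*(-1 - 9) = 51 - 15*(-10) = 51 - 5*(-30) = 51 + 150 = 201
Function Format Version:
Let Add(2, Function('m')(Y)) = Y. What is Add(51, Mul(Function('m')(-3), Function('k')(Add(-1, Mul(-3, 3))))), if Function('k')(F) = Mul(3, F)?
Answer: 201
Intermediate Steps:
Function('m')(Y) = Add(-2, Y)
Add(51, Mul(Function('m')(-3), Function('k')(Add(-1, Mul(-3, 3))))) = Add(51, Mul(Add(-2, -3), Mul(3, Add(-1, Mul(-3, 3))))) = Add(51, Mul(-5, Mul(3, Add(-1, -9)))) = Add(51, Mul(-5, Mul(3, -10))) = Add(51, Mul(-5, -30)) = Add(51, 150) = 201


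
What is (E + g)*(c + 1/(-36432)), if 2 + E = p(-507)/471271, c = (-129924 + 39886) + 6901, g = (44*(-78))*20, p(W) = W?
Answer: 97980130607116313465/17169345072 ≈ 5.7067e+9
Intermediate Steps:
g = -68640 (g = -3432*20 = -68640)
c = -83137 (c = -90038 + 6901 = -83137)
E = -943049/471271 (E = -2 - 507/471271 = -943049/471271 ≈ -2.0011)
(E + g)*(c + 1/(-36432)) = (-943049/471271 - 68640)*(-83137 + 1/(-36432)) = -32348984489*(-83137 - 1/36432)/471271 = -32348984489/471271*(-3028847185/36432) = 97980130607116313465/17169345072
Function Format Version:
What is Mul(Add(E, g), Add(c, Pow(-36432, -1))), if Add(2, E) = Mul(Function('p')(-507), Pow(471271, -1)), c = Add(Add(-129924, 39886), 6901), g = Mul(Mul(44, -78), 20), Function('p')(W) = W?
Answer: Rational(97980130607116313465, 17169345072) ≈ 5.7067e+9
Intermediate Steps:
g = -68640 (g = Mul(-3432, 20) = -68640)
c = -83137 (c = Add(-90038, 6901) = -83137)
E = Rational(-943049, 471271) (E = Add(-2, Mul(-507, Pow(471271, -1))) = Add(-2, Mul(-507, Rational(1, 471271))) = Add(-2, Rational(-507, 471271)) = Rational(-943049, 471271) ≈ -2.0011)
Mul(Add(E, g), Add(c, Pow(-36432, -1))) = Mul(Add(Rational(-943049, 471271), -68640), Add(-83137, Pow(-36432, -1))) = Mul(Rational(-32348984489, 471271), Add(-83137, Rational(-1, 36432))) = Mul(Rational(-32348984489, 471271), Rational(-3028847185, 36432)) = Rational(97980130607116313465, 17169345072)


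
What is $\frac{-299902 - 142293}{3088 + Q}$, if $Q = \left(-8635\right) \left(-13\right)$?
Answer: $- \frac{442195}{115343} \approx -3.8337$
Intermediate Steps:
$Q = 112255$
$\frac{-299902 - 142293}{3088 + Q} = \frac{-299902 - 142293}{3088 + 112255} = - \frac{442195}{115343}$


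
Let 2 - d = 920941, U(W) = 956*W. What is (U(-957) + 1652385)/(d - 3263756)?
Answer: -737493/4184695 ≈ -0.17624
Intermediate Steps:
d = -920939 (d = 2 - 1*920941 = 2 - 920941 = -920939)
(U(-957) + 1652385)/(d - 3263756) = (956*(-957) + 1652385)/(-920939 - 3263756) = (-914892 + 1652385)/(-4184695) = 737493*(-1/4184695) = -737493/4184695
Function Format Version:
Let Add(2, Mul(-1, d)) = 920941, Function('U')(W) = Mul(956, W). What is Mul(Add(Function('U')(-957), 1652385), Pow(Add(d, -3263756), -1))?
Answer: Rational(-737493, 4184695) ≈ -0.17624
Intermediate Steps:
d = -920939 (d = Add(2, Mul(-1, 920941)) = Add(2, -920941) = -920939)
Mul(Add(Function('U')(-957), 1652385), Pow(Add(d, -3263756), -1)) = Mul(Add(Mul(956, -957), 1652385), Pow(Add(-920939, -3263756), -1)) = Mul(Add(-914892, 1652385), Pow(-4184695, -1)) = Mul(737493, Rational(-1, 4184695)) = Rational(-737493, 4184695)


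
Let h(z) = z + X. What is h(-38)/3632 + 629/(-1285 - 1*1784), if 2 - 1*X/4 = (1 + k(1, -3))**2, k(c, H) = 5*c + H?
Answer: -1243541/5573304 ≈ -0.22312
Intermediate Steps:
k(c, H) = H + 5*c
X = -28 (X = 8 - 4*(1 + (-3 + 5*1))**2 = 8 - 4*(1 + (-3 + 5))**2 = 8 - 4*(1 + 2)**2 = 8 - 4*3**2 = 8 - 4*9 = 8 - 36 = -28)
h(z) = -28 + z (h(z) = z - 28 = -28 + z)
h(-38)/3632 + 629/(-1285 - 1*1784) = (-28 - 38)/3632 + 629/(-1285 - 1*1784) = -66*1/3632 + 629/(-1285 - 1784) = -33/1816 + 629/(-3069) = -33/1816 + 629*(-1/3069) = -33/1816 - 629/3069 = -1243541/5573304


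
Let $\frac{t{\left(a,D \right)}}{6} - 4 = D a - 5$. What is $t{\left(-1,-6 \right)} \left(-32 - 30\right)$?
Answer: $-1860$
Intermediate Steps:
$t{\left(a,D \right)} = -6 + 6 D a$ ($t{\left(a,D \right)} = 24 + 6 \left(D a - 5\right) = 24 + 6 \left(-5 + D a\right) = 24 + \left(-30 + 6 D a\right) = -6 + 6 D a$)
$t{\left(-1,-6 \right)} \left(-32 - 30\right) = \left(-6 + 6 \left(-6\right) \left(-1\right)\right) \left(-32 - 30\right) = \left(-6 + 36\right) \left(-62\right) = 30 \left(-62\right) = -1860$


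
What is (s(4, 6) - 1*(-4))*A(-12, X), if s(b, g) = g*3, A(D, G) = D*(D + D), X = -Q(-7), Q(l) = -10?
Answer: 6336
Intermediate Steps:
X = 10 (X = -1*(-10) = 10)
A(D, G) = 2*D² (A(D, G) = D*(2*D) = 2*D²)
s(b, g) = 3*g
(s(4, 6) - 1*(-4))*A(-12, X) = (3*6 - 1*(-4))*(2*(-12)²) = (18 + 4)*(2*144) = 22*288 = 6336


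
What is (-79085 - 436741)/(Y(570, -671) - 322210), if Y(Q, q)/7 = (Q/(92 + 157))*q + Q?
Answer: 21406779/13652345 ≈ 1.5680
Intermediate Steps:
Y(Q, q) = 7*Q + 7*Q*q/249 (Y(Q, q) = 7*((Q/(92 + 157))*q + Q) = 7*((Q/249)*q + Q) = 7*(Q*q/249 + Q) = 7*(Q + Q*q/249) = 7*Q + 7*Q*q/249)
(-79085 - 436741)/(Y(570, -671) - 322210) = (-79085 - 436741)/((7/249)*570*(249 - 671) - 322210) = -515826/((7/249)*570*(-422) - 322210) = -515826/(-561260/83 - 322210) = -515826/(-27304690/83) = -515826*(-83/27304690) = 21406779/13652345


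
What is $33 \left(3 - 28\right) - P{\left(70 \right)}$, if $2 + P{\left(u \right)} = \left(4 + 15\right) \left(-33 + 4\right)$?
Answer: $-272$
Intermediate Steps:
$P{\left(u \right)} = -553$ ($P{\left(u \right)} = -2 + \left(4 + 15\right) \left(-33 + 4\right) = -2 + 19 \left(-29\right) = -2 - 551 = -553$)
$33 \left(3 - 28\right) - P{\left(70 \right)} = 33 \left(3 - 28\right) - -553 = 33 \left(-25\right) + 553 = -825 + 553 = -272$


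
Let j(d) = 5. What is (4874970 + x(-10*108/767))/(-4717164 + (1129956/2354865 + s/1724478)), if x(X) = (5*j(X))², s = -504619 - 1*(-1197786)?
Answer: -6599788853277701550/6385329496525412219 ≈ -1.0336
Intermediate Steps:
s = 693167 (s = -504619 + 1197786 = 693167)
x(X) = 625 (x(X) = (5*5)² = 25² = 625)
(4874970 + x(-10*108/767))/(-4717164 + (1129956/2354865 + s/1724478)) = (4874970 + 625)/(-4717164 + (1129956/2354865 + 693167/1724478)) = 4875595/(-4717164 + (1129956*(1/2354865) + 693167*(1/1724478))) = 4875595/(-4717164 + (376652/784955 + 693167/1724478)) = 4875595/(-4717164 + 1193632990141/1353637628490) = 4875595/(-6385329496525412219/1353637628490) = 4875595*(-1353637628490/6385329496525412219) = -6599788853277701550/6385329496525412219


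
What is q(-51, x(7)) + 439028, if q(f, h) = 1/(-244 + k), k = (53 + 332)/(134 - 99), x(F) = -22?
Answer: 102293523/233 ≈ 4.3903e+5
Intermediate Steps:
k = 11 (k = 385/35 = 385*(1/35) = 11)
q(f, h) = -1/233 (q(f, h) = 1/(-244 + 11) = 1/(-233) = -1/233)
q(-51, x(7)) + 439028 = -1/233 + 439028 = 102293523/233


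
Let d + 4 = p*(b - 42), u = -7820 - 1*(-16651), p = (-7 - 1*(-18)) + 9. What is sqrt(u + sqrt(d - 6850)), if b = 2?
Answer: sqrt(8831 + I*sqrt(7654)) ≈ 93.975 + 0.4655*I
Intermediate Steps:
p = 20 (p = (-7 + 18) + 9 = 11 + 9 = 20)
u = 8831 (u = -7820 + 16651 = 8831)
d = -804 (d = -4 + 20*(2 - 42) = -4 + 20*(-40) = -4 - 800 = -804)
sqrt(u + sqrt(d - 6850)) = sqrt(8831 + sqrt(-804 - 6850)) = sqrt(8831 + sqrt(-7654)) = sqrt(8831 + I*sqrt(7654))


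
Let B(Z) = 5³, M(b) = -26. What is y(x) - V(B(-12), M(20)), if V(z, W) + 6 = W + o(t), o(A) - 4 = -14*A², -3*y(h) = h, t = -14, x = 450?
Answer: 2622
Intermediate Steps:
B(Z) = 125
y(h) = -h/3
o(A) = 4 - 14*A²
V(z, W) = -2746 + W (V(z, W) = -6 + (W + (4 - 14*(-14)²)) = -6 + (W + (4 - 14*196)) = -6 + (W + (4 - 2744)) = -6 + (W - 2740) = -6 + (-2740 + W) = -2746 + W)
y(x) - V(B(-12), M(20)) = -⅓*450 - (-2746 - 26) = -150 - 1*(-2772) = -150 + 2772 = 2622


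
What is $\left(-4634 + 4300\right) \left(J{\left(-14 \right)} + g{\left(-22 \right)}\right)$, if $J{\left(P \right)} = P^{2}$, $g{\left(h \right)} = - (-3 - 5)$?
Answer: $-68136$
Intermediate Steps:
$g{\left(h \right)} = 8$ ($g{\left(h \right)} = \left(-1\right) \left(-8\right) = 8$)
$\left(-4634 + 4300\right) \left(J{\left(-14 \right)} + g{\left(-22 \right)}\right) = \left(-4634 + 4300\right) \left(\left(-14\right)^{2} + 8\right) = - 334 \left(196 + 8\right) = \left(-334\right) 204 = -68136$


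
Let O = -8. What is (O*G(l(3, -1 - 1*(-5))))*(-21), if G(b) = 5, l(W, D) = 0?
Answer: 840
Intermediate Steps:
(O*G(l(3, -1 - 1*(-5))))*(-21) = -8*5*(-21) = -40*(-21) = 840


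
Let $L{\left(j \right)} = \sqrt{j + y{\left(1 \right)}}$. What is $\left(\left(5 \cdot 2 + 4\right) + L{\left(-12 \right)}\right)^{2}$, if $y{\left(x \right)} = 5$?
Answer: $\left(14 + i \sqrt{7}\right)^{2} \approx 189.0 + 74.081 i$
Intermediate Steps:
$L{\left(j \right)} = \sqrt{5 + j}$ ($L{\left(j \right)} = \sqrt{j + 5} = \sqrt{5 + j}$)
$\left(\left(5 \cdot 2 + 4\right) + L{\left(-12 \right)}\right)^{2} = \left(\left(5 \cdot 2 + 4\right) + \sqrt{5 - 12}\right)^{2} = \left(\left(10 + 4\right) + \sqrt{-7}\right)^{2} = \left(14 + i \sqrt{7}\right)^{2}$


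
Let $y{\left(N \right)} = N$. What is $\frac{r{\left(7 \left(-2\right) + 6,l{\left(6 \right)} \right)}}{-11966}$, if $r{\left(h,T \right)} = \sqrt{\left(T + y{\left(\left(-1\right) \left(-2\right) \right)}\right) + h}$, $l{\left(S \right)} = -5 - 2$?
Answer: $- \frac{i \sqrt{13}}{11966} \approx - 0.00030132 i$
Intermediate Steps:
$l{\left(S \right)} = -7$ ($l{\left(S \right)} = -5 - 2 = -7$)
$r{\left(h,T \right)} = \sqrt{2 + T + h}$ ($r{\left(h,T \right)} = \sqrt{\left(T - -2\right) + h} = \sqrt{\left(T + 2\right) + h} = \sqrt{\left(2 + T\right) + h} = \sqrt{2 + T + h}$)
$\frac{r{\left(7 \left(-2\right) + 6,l{\left(6 \right)} \right)}}{-11966} = \frac{\sqrt{2 - 7 + \left(7 \left(-2\right) + 6\right)}}{-11966} = \sqrt{2 - 7 + \left(-14 + 6\right)} \left(- \frac{1}{11966}\right) = \sqrt{2 - 7 - 8} \left(- \frac{1}{11966}\right) = \sqrt{-13} \left(- \frac{1}{11966}\right) = i \sqrt{13} \left(- \frac{1}{11966}\right) = - \frac{i \sqrt{13}}{11966}$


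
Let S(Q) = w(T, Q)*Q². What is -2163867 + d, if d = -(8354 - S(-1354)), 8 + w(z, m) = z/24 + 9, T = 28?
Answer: 5399891/3 ≈ 1.8000e+6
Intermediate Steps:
w(z, m) = 1 + z/24 (w(z, m) = -8 + (z/24 + 9) = -8 + (9 + z/24) = 1 + z/24)
S(Q) = 13*Q²/6 (S(Q) = (1 + (1/24)*28)*Q² = (1 + 7/6)*Q² = 13*Q²/6)
d = 11891492/3 (d = -(8354 - 13*(-1354)²/6) = -(8354 - 13*1833316/6) = -(8354 - 1*11916554/3) = -(8354 - 11916554/3) = -1*(-11891492/3) = 11891492/3 ≈ 3.9638e+6)
-2163867 + d = -2163867 + 11891492/3 = 5399891/3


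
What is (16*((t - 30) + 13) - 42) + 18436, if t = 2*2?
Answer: 18186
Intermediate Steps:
t = 4
(16*((t - 30) + 13) - 42) + 18436 = (16*((4 - 30) + 13) - 42) + 18436 = (16*(-26 + 13) - 42) + 18436 = (16*(-13) - 42) + 18436 = (-208 - 42) + 18436 = -250 + 18436 = 18186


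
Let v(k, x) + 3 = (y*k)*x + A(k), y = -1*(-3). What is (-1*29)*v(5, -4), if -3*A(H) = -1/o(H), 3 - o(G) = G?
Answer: 10991/6 ≈ 1831.8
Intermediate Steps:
o(G) = 3 - G
A(H) = 1/(3*(3 - H)) (A(H) = -(-1)/(3*(3 - H)) = 1/(3*(3 - H)))
y = 3
v(k, x) = -3 - 1/(-9 + 3*k) + 3*k*x (v(k, x) = -3 + ((3*k)*x - 1/(-9 + 3*k)) = -3 + (3*k*x - 1/(-9 + 3*k)) = -3 + (-1/(-9 + 3*k) + 3*k*x) = -3 - 1/(-9 + 3*k) + 3*k*x)
(-1*29)*v(5, -4) = (-1*29)*((-1 + 9*(-1 + 5*(-4))*(-3 + 5))/(3*(-3 + 5))) = -29*(-1 + 9*(-1 - 20)*2)/(3*2) = -29*(-1 + 9*(-21)*2)/(3*2) = -29*(-1 - 378)/(3*2) = -29*(-379)/(3*2) = -29*(-379/6) = 10991/6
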